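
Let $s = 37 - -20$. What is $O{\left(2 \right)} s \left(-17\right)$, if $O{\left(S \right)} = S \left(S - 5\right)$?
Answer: $5814$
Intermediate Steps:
$O{\left(S \right)} = S \left(-5 + S\right)$
$s = 57$ ($s = 37 + 20 = 57$)
$O{\left(2 \right)} s \left(-17\right) = 2 \left(-5 + 2\right) 57 \left(-17\right) = 2 \left(-3\right) 57 \left(-17\right) = \left(-6\right) 57 \left(-17\right) = \left(-342\right) \left(-17\right) = 5814$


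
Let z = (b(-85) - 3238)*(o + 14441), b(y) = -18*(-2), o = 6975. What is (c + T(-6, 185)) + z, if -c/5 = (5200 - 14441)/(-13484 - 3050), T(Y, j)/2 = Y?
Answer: -1133803289701/16534 ≈ -6.8574e+7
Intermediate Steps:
T(Y, j) = 2*Y
c = -46205/16534 (c = -5*(5200 - 14441)/(-13484 - 3050) = -(-46205)/(-16534) = -(-46205)*(-1)/16534 = -5*9241/16534 = -46205/16534 ≈ -2.7945)
b(y) = 36
z = -68574032 (z = (36 - 3238)*(6975 + 14441) = -3202*21416 = -68574032)
(c + T(-6, 185)) + z = (-46205/16534 + 2*(-6)) - 68574032 = (-46205/16534 - 12) - 68574032 = -244613/16534 - 68574032 = -1133803289701/16534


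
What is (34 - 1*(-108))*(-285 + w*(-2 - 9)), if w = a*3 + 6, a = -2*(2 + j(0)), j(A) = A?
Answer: -31098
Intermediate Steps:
a = -4 (a = -2*(2 + 0) = -2*2 = -4)
w = -6 (w = -4*3 + 6 = -12 + 6 = -6)
(34 - 1*(-108))*(-285 + w*(-2 - 9)) = (34 - 1*(-108))*(-285 - 6*(-2 - 9)) = (34 + 108)*(-285 - 6*(-11)) = 142*(-285 + 66) = 142*(-219) = -31098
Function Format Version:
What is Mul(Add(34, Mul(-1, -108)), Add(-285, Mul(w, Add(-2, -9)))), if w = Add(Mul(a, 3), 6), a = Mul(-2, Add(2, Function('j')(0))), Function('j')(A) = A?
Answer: -31098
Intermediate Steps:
a = -4 (a = Mul(-2, Add(2, 0)) = Mul(-2, 2) = -4)
w = -6 (w = Add(Mul(-4, 3), 6) = Add(-12, 6) = -6)
Mul(Add(34, Mul(-1, -108)), Add(-285, Mul(w, Add(-2, -9)))) = Mul(Add(34, Mul(-1, -108)), Add(-285, Mul(-6, Add(-2, -9)))) = Mul(Add(34, 108), Add(-285, Mul(-6, -11))) = Mul(142, Add(-285, 66)) = Mul(142, -219) = -31098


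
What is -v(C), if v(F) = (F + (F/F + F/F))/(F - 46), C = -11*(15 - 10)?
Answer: -53/101 ≈ -0.52475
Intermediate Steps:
C = -55 (C = -11*5 = -55)
v(F) = (2 + F)/(-46 + F) (v(F) = (F + (1 + 1))/(-46 + F) = (F + 2)/(-46 + F) = (2 + F)/(-46 + F))
-v(C) = -(2 - 55)/(-46 - 55) = -(-53)/(-101) = -(-1)*(-53)/101 = -1*53/101 = -53/101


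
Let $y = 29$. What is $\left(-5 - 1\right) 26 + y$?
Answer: $-127$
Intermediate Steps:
$\left(-5 - 1\right) 26 + y = \left(-5 - 1\right) 26 + 29 = \left(-6\right) 26 + 29 = -156 + 29 = -127$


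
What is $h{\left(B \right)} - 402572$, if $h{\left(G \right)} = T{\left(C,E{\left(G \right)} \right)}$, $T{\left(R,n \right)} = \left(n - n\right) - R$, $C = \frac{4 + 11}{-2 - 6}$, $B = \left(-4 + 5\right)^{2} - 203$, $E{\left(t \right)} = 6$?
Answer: $- \frac{3220561}{8} \approx -4.0257 \cdot 10^{5}$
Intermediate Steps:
$B = -202$ ($B = 1^{2} - 203 = 1 - 203 = -202$)
$C = - \frac{15}{8}$ ($C = \frac{15}{-8} = 15 \left(- \frac{1}{8}\right) = - \frac{15}{8} \approx -1.875$)
$T{\left(R,n \right)} = - R$ ($T{\left(R,n \right)} = 0 - R = - R$)
$h{\left(G \right)} = \frac{15}{8}$ ($h{\left(G \right)} = \left(-1\right) \left(- \frac{15}{8}\right) = \frac{15}{8}$)
$h{\left(B \right)} - 402572 = \frac{15}{8} - 402572 = - \frac{3220561}{8}$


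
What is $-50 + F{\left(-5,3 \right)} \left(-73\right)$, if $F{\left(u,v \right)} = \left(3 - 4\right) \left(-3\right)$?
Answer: $-269$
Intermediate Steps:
$F{\left(u,v \right)} = 3$ ($F{\left(u,v \right)} = \left(-1\right) \left(-3\right) = 3$)
$-50 + F{\left(-5,3 \right)} \left(-73\right) = -50 + 3 \left(-73\right) = -50 - 219 = -269$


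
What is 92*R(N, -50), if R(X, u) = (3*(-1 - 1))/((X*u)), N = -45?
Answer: -92/375 ≈ -0.24533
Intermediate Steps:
R(X, u) = -6/(X*u) (R(X, u) = (3*(-2))*(1/(X*u)) = -6/(X*u))
92*R(N, -50) = 92*(-6/(-45*(-50))) = 92*(-6*(-1/45)*(-1/50)) = 92*(-1/375) = -92/375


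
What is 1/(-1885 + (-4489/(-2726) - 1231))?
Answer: -2726/8489727 ≈ -0.00032109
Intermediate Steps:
1/(-1885 + (-4489/(-2726) - 1231)) = 1/(-1885 + (-4489*(-1/2726) - 1231)) = 1/(-1885 + (4489/2726 - 1231)) = 1/(-1885 - 3351217/2726) = 1/(-8489727/2726) = -2726/8489727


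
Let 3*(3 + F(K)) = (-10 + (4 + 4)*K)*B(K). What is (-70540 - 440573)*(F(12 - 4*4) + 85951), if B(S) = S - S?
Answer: -43929140124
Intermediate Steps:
B(S) = 0
F(K) = -3 (F(K) = -3 + ((-10 + (4 + 4)*K)*0)/3 = -3 + ((-10 + 8*K)*0)/3 = -3 + (⅓)*0 = -3 + 0 = -3)
(-70540 - 440573)*(F(12 - 4*4) + 85951) = (-70540 - 440573)*(-3 + 85951) = -511113*85948 = -43929140124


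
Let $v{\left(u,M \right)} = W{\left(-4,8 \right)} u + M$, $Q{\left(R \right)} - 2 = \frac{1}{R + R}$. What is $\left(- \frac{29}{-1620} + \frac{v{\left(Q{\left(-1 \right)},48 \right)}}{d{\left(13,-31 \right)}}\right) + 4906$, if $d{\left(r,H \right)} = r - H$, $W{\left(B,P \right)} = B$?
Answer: $\frac{87442249}{17820} \approx 4907.0$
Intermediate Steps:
$Q{\left(R \right)} = 2 + \frac{1}{2 R}$ ($Q{\left(R \right)} = 2 + \frac{1}{R + R} = 2 + \frac{1}{2 R}$)
$v{\left(u,M \right)} = M - 4 u$ ($v{\left(u,M \right)} = - 4 u + M = M - 4 u$)
$\left(- \frac{29}{-1620} + \frac{v{\left(Q{\left(-1 \right)},48 \right)}}{d{\left(13,-31 \right)}}\right) + 4906 = \left(- \frac{29}{-1620} + \frac{48 - 4 \left(2 + \frac{1}{2 \left(-1\right)}\right)}{13 - -31}\right) + 4906 = \left(\left(-29\right) \left(- \frac{1}{1620}\right) + \frac{48 - 4 \left(2 + \frac{1}{2} \left(-1\right)\right)}{13 + 31}\right) + 4906 = \left(\frac{29}{1620} + \frac{48 - 4 \left(2 - \frac{1}{2}\right)}{44}\right) + 4906 = \left(\frac{29}{1620} + \left(48 - 6\right) \frac{1}{44}\right) + 4906 = \left(\frac{29}{1620} + 42 \cdot \frac{1}{44}\right) + 4906 = \left(\frac{29}{1620} + \frac{21}{22}\right) + 4906 = \frac{17329}{17820} + 4906 = \frac{87442249}{17820}$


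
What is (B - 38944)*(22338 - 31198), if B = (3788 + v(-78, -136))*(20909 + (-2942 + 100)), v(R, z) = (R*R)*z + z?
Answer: 131864511138480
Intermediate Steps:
v(R, z) = z + z*R² (v(R, z) = R²*z + z = z*R² + z = z + z*R²)
B = -14883088724 (B = (3788 - 136*(1 + (-78)²))*(20909 + (-2942 + 100)) = (3788 - 136*(1 + 6084))*(20909 - 2842) = (3788 - 136*6085)*18067 = (3788 - 827560)*18067 = -823772*18067 = -14883088724)
(B - 38944)*(22338 - 31198) = (-14883088724 - 38944)*(22338 - 31198) = -14883127668*(-8860) = 131864511138480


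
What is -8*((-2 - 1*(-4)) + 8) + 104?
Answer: 24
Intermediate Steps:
-8*((-2 - 1*(-4)) + 8) + 104 = -8*((-2 + 4) + 8) + 104 = -8*(2 + 8) + 104 = -8*10 + 104 = -80 + 104 = 24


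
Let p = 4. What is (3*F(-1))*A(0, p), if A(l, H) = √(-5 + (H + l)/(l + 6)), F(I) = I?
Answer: -I*√39 ≈ -6.245*I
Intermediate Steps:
A(l, H) = √(-5 + (H + l)/(6 + l))
(3*F(-1))*A(0, p) = (3*(-1))*√((-30 + 4 - 4*0)/(6 + 0)) = -3*√6*√(-30 + 4 + 0)/6 = -3*I*√39/3 = -I*√39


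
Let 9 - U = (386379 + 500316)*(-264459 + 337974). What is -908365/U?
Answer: 908365/65185382916 ≈ 1.3935e-5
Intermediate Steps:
U = -65185382916 (U = 9 - (386379 + 500316)*(-264459 + 337974) = 9 - 886695*73515 = 9 - 1*65185382925 = 9 - 65185382925 = -65185382916)
-908365/U = -908365/(-65185382916) = -908365*(-1/65185382916) = 908365/65185382916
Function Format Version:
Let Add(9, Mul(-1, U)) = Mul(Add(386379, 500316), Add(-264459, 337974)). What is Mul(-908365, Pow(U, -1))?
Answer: Rational(908365, 65185382916) ≈ 1.3935e-5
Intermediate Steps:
U = -65185382916 (U = Add(9, Mul(-1, Mul(Add(386379, 500316), Add(-264459, 337974)))) = Add(9, Mul(-1, Mul(886695, 73515))) = Add(9, Mul(-1, 65185382925)) = Add(9, -65185382925) = -65185382916)
Mul(-908365, Pow(U, -1)) = Mul(-908365, Pow(-65185382916, -1)) = Mul(-908365, Rational(-1, 65185382916)) = Rational(908365, 65185382916)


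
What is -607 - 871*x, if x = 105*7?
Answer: -640792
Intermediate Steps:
x = 735
-607 - 871*x = -607 - 871*735 = -607 - 640185 = -640792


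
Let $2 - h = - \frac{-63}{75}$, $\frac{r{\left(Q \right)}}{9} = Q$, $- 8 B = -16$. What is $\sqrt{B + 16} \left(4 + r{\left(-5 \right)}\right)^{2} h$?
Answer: $\frac{146247 \sqrt{2}}{25} \approx 8273.0$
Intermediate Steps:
$B = 2$ ($B = \left(- \frac{1}{8}\right) \left(-16\right) = 2$)
$r{\left(Q \right)} = 9 Q$
$h = \frac{29}{25}$ ($h = 2 - - \frac{-63}{75} = 2 - \left(-1\right) \left(- \frac{21}{25}\right) = 2 - \frac{21}{25} = \frac{29}{25} \approx 1.16$)
$\sqrt{B + 16} \left(4 + r{\left(-5 \right)}\right)^{2} h = \sqrt{2 + 16} \left(4 + 9 \left(-5\right)\right)^{2} \cdot \frac{29}{25} = \sqrt{18} \left(4 - 45\right)^{2} \cdot \frac{29}{25} = 3 \sqrt{2} \left(-41\right)^{2} \cdot \frac{29}{25} = 3 \sqrt{2} \cdot 1681 \cdot \frac{29}{25} = 5043 \sqrt{2} \cdot \frac{29}{25} = \frac{146247 \sqrt{2}}{25}$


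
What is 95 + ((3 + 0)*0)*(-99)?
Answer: 95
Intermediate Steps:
95 + ((3 + 0)*0)*(-99) = 95 + (3*0)*(-99) = 95 + 0*(-99) = 95 + 0 = 95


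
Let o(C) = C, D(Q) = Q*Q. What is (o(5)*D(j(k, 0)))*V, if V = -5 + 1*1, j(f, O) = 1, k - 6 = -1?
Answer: -20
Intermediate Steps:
k = 5 (k = 6 - 1 = 5)
D(Q) = Q**2
V = -4 (V = -5 + 1 = -4)
(o(5)*D(j(k, 0)))*V = (5*1**2)*(-4) = (5*1)*(-4) = 5*(-4) = -20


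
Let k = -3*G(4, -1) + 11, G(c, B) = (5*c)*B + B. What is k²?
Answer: 5476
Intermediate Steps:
G(c, B) = B + 5*B*c (G(c, B) = 5*B*c + B = B + 5*B*c)
k = 74 (k = -3*(-(1 + 5*4)) + 11 = -3*(-(1 + 20)) + 11 = -3*(-1*21) + 11 = -(-63) + 11 = -3*(-21) + 11 = 63 + 11 = 74)
k² = 74² = 5476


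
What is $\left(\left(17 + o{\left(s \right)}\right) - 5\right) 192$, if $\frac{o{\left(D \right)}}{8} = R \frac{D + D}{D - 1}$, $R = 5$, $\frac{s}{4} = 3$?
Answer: $\frac{209664}{11} \approx 19060.0$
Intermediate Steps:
$s = 12$ ($s = 4 \cdot 3 = 12$)
$o{\left(D \right)} = \frac{80 D}{-1 + D}$ ($o{\left(D \right)} = 8 \cdot 5 \frac{D + D}{D - 1} = 8 \cdot 5 \frac{2 D}{-1 + D} = 8 \frac{10 D}{-1 + D} = \frac{80 D}{-1 + D}$)
$\left(\left(17 + o{\left(s \right)}\right) - 5\right) 192 = \left(\left(17 + 80 \cdot 12 \frac{1}{-1 + 12}\right) - 5\right) 192 = \left(\left(17 + 80 \cdot 12 \cdot \frac{1}{11}\right) - 5\right) 192 = \left(\left(17 + \frac{960}{11}\right) - 5\right) 192 = \left(\frac{1147}{11} - 5\right) 192 = \frac{1092}{11} \cdot 192 = \frac{209664}{11}$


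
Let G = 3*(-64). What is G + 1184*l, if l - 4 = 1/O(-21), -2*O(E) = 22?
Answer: 48800/11 ≈ 4436.4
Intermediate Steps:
O(E) = -11 (O(E) = -1/2*22 = -11)
G = -192
l = 43/11 (l = 4 + 1/(-11) = 4 - 1/11 = 43/11 ≈ 3.9091)
G + 1184*l = -192 + 1184*(43/11) = -192 + 50912/11 = 48800/11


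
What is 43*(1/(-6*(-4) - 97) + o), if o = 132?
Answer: 414305/73 ≈ 5675.4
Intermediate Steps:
43*(1/(-6*(-4) - 97) + o) = 43*(1/(-6*(-4) - 97) + 132) = 43*(1/(24 - 97) + 132) = 43*(1/(-73) + 132) = 43*(-1/73 + 132) = 43*(9635/73) = 414305/73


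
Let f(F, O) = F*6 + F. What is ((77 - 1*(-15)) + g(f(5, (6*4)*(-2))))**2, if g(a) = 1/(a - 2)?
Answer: 9223369/1089 ≈ 8469.6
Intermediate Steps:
f(F, O) = 7*F (f(F, O) = 6*F + F = 7*F)
g(a) = 1/(-2 + a)
((77 - 1*(-15)) + g(f(5, (6*4)*(-2))))**2 = ((77 - 1*(-15)) + 1/(-2 + 7*5))**2 = ((77 + 15) + 1/(-2 + 35))**2 = (92 + 1/33)**2 = (3037/33)**2 = 9223369/1089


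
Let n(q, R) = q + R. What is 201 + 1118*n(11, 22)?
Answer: 37095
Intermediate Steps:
n(q, R) = R + q
201 + 1118*n(11, 22) = 201 + 1118*(22 + 11) = 201 + 1118*33 = 201 + 36894 = 37095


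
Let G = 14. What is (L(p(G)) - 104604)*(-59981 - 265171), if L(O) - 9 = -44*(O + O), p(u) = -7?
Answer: 33808979808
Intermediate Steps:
L(O) = 9 - 88*O (L(O) = 9 - 44*(O + O) = 9 - 88*O)
(L(p(G)) - 104604)*(-59981 - 265171) = ((9 - 88*(-7)) - 104604)*(-59981 - 265171) = ((9 + 616) - 104604)*(-325152) = (625 - 104604)*(-325152) = -103979*(-325152) = 33808979808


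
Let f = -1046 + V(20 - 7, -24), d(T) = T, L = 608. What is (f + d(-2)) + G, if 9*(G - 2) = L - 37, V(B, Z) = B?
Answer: -8726/9 ≈ -969.56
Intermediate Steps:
f = -1033 (f = -1046 + (20 - 7) = -1046 + 13 = -1033)
G = 589/9 (G = 2 + (608 - 37)/9 = 2 + (⅑)*571 = 2 + 571/9 = 589/9 ≈ 65.444)
(f + d(-2)) + G = (-1033 - 2) + 589/9 = -1035 + 589/9 = -8726/9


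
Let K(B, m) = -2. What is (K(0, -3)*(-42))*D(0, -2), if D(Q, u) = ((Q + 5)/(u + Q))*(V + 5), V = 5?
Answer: -2100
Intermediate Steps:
D(Q, u) = 10*(5 + Q)/(Q + u) (D(Q, u) = ((Q + 5)/(u + Q))*(5 + 5) = ((5 + Q)/(Q + u))*10 = 10*(5 + Q)/(Q + u))
(K(0, -3)*(-42))*D(0, -2) = (-2*(-42))*(10*(5 + 0)/(0 - 2)) = 84*(10*5/(-2)) = 84*(10*(-½)*5) = 84*(-25) = -2100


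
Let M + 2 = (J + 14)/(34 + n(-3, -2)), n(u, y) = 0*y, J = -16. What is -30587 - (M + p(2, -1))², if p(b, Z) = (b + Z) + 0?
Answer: -8839967/289 ≈ -30588.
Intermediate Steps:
n(u, y) = 0
p(b, Z) = Z + b (p(b, Z) = (Z + b) + 0 = Z + b)
M = -35/17 (M = -2 + (-16 + 14)/(34 + 0) = -2 - 2/34 = -2 - 2*1/34 = -2 - 1/17 = -35/17 ≈ -2.0588)
-30587 - (M + p(2, -1))² = -30587 - (-35/17 + (-1 + 2))² = -30587 - (-35/17 + 1)² = -30587 - (-18/17)² = -30587 - 1*324/289 = -30587 - 324/289 = -8839967/289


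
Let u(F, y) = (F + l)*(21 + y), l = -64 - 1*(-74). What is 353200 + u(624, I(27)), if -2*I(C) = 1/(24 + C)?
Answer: 18691897/51 ≈ 3.6651e+5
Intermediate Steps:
l = 10 (l = -64 + 74 = 10)
I(C) = -1/(2*(24 + C))
u(F, y) = (10 + F)*(21 + y) (u(F, y) = (F + 10)*(21 + y) = (10 + F)*(21 + y))
353200 + u(624, I(27)) = 353200 + (210 + 10*(-1/(48 + 2*27)) + 21*624 + 624*(-1/(48 + 2*27))) = 353200 + (210 + 10*(-1/(48 + 54)) + 13104 + 624*(-1/(48 + 54))) = 353200 + (210 + 10*(-1/102) + 13104 + 624*(-1/102)) = 353200 + (210 - 5/51 + 13104 - 104/17) = 353200 + 678697/51 = 18691897/51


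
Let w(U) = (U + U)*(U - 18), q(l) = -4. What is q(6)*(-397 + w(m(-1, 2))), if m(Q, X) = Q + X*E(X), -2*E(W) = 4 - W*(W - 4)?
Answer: -356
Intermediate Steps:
E(W) = -2 + W*(-4 + W)/2 (E(W) = -(4 - W*(W - 4))/2 = -(4 - W*(-4 + W))/2 = -2 + W*(-4 + W)/2)
m(Q, X) = Q + X*(-2 + X²/2 - 2*X)
w(U) = 2*U*(-18 + U) (w(U) = (2*U)*(-18 + U) = 2*U*(-18 + U))
q(6)*(-397 + w(m(-1, 2))) = -4*(-397 + 2*(-1 - ½*2*(4 - 1*2² + 4*2))*(-18 + (-1 - ½*2*(4 - 1*2² + 4*2)))) = -4*(-397 + 2*(-1 - ½*2*(4 - 1*4 + 8))*(-18 + (-1 - ½*2*(4 - 1*4 + 8)))) = -4*(-397 + 2*(-1 - ½*2*(4 - 4 + 8))*(-18 + (-1 - ½*2*(4 - 4 + 8)))) = -4*(-397 + 2*(-1 - ½*2*8)*(-18 + (-1 - ½*2*8))) = -4*(-397 + 2*(-1 - 8)*(-18 + (-1 - 8))) = -4*(-397 + 2*(-9)*(-18 - 9)) = -4*(-397 + 2*(-9)*(-27)) = -4*(-397 + 486) = -4*89 = -356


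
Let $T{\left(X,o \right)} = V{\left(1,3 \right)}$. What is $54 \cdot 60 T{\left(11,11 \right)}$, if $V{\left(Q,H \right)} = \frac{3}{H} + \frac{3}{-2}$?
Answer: $-1620$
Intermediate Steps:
$V{\left(Q,H \right)} = - \frac{3}{2} + \frac{3}{H}$ ($V{\left(Q,H \right)} = \frac{3}{H} + 3 \left(- \frac{1}{2}\right) = \frac{3}{H} - \frac{3}{2} = - \frac{3}{2} + \frac{3}{H}$)
$T{\left(X,o \right)} = - \frac{1}{2}$ ($T{\left(X,o \right)} = - \frac{3}{2} + \frac{3}{3} = - \frac{3}{2} + 3 \cdot \frac{1}{3} = - \frac{3}{2} + 1 = - \frac{1}{2}$)
$54 \cdot 60 T{\left(11,11 \right)} = 54 \cdot 60 \left(- \frac{1}{2}\right) = 3240 \left(- \frac{1}{2}\right) = -1620$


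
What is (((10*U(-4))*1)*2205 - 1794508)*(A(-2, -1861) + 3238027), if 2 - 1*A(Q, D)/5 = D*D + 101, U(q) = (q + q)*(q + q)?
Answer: 5396621313484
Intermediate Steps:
U(q) = 4*q**2 (U(q) = (2*q)*(2*q) = 4*q**2)
A(Q, D) = -495 - 5*D**2 (A(Q, D) = 10 - 5*(D*D + 101) = 10 - 5*(D**2 + 101) = 10 - 5*(101 + D**2) = 10 + (-505 - 5*D**2) = -495 - 5*D**2)
(((10*U(-4))*1)*2205 - 1794508)*(A(-2, -1861) + 3238027) = (((10*(4*(-4)**2))*1)*2205 - 1794508)*((-495 - 5*(-1861)**2) + 3238027) = (((10*(4*16))*1)*2205 - 1794508)*((-495 - 5*3463321) + 3238027) = (((10*64)*1)*2205 - 1794508)*((-495 - 17316605) + 3238027) = ((640*1)*2205 - 1794508)*(-17317100 + 3238027) = (640*2205 - 1794508)*(-14079073) = (1411200 - 1794508)*(-14079073) = -383308*(-14079073) = 5396621313484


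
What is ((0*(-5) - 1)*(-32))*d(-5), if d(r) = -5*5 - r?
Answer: -640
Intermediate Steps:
d(r) = -25 - r
((0*(-5) - 1)*(-32))*d(-5) = ((0*(-5) - 1)*(-32))*(-25 - 1*(-5)) = ((0 - 1)*(-32))*(-25 + 5) = -1*(-32)*(-20) = 32*(-20) = -640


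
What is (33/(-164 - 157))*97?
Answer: -1067/107 ≈ -9.9720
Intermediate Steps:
(33/(-164 - 157))*97 = (33/(-321))*97 = (33*(-1/321))*97 = -11/107*97 = -1067/107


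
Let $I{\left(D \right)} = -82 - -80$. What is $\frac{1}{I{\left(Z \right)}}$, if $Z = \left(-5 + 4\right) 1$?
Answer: $- \frac{1}{2} \approx -0.5$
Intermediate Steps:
$Z = -1$ ($Z = \left(-1\right) 1 = -1$)
$I{\left(D \right)} = -2$ ($I{\left(D \right)} = -82 + 80 = -2$)
$\frac{1}{I{\left(Z \right)}} = \frac{1}{-2} = - \frac{1}{2}$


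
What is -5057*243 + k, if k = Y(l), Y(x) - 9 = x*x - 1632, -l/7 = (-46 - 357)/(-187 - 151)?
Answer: -831753335/676 ≈ -1.2304e+6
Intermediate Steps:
l = -217/26 (l = -7*(-46 - 357)/(-187 - 151) = -(-2821)/(-338) = -(-2821)*(-1)/338 = -7*31/26 = -217/26 ≈ -8.3462)
Y(x) = -1623 + x² (Y(x) = 9 + (x*x - 1632) = 9 + (x² - 1632) = 9 + (-1632 + x²) = -1623 + x²)
k = -1050059/676 (k = -1623 + (-217/26)² = -1623 + 47089/676 = -1050059/676 ≈ -1553.3)
-5057*243 + k = -5057*243 - 1050059/676 = -1228851 - 1050059/676 = -831753335/676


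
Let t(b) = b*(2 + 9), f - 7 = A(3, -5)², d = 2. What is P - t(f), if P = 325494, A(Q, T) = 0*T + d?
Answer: 325373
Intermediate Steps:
A(Q, T) = 2 (A(Q, T) = 0*T + 2 = 0 + 2 = 2)
f = 11 (f = 7 + 2² = 7 + 4 = 11)
t(b) = 11*b (t(b) = b*11 = 11*b)
P - t(f) = 325494 - 11*11 = 325494 - 1*121 = 325494 - 121 = 325373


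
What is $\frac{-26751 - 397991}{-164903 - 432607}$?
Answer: $\frac{212371}{298755} \approx 0.71085$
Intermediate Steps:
$\frac{-26751 - 397991}{-164903 - 432607} = - \frac{424742}{-597510} = \left(-424742\right) \left(- \frac{1}{597510}\right) = \frac{212371}{298755}$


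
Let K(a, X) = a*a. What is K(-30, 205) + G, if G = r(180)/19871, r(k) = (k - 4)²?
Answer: 17914876/19871 ≈ 901.56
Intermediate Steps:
r(k) = (-4 + k)²
K(a, X) = a²
G = 30976/19871 (G = (-4 + 180)²/19871 = 176²*(1/19871) = 30976*(1/19871) = 30976/19871 ≈ 1.5589)
K(-30, 205) + G = (-30)² + 30976/19871 = 900 + 30976/19871 = 17914876/19871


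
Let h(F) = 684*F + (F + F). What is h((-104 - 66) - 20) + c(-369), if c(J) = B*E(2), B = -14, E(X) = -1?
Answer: -130326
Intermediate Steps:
c(J) = 14 (c(J) = -14*(-1) = 14)
h(F) = 686*F (h(F) = 684*F + 2*F = 686*F)
h((-104 - 66) - 20) + c(-369) = 686*((-104 - 66) - 20) + 14 = 686*(-170 - 20) + 14 = 686*(-190) + 14 = -130340 + 14 = -130326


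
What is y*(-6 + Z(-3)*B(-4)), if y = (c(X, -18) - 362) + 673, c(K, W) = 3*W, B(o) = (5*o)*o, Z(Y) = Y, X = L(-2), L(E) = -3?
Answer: -63222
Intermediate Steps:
X = -3
B(o) = 5*o²
y = 257 (y = (3*(-18) - 362) + 673 = (-54 - 362) + 673 = -416 + 673 = 257)
y*(-6 + Z(-3)*B(-4)) = 257*(-6 - 15*(-4)²) = 257*(-6 - 15*16) = 257*(-6 - 3*80) = 257*(-6 - 240) = 257*(-246) = -63222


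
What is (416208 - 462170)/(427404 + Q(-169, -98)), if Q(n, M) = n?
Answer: -45962/427235 ≈ -0.10758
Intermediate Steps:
(416208 - 462170)/(427404 + Q(-169, -98)) = (416208 - 462170)/(427404 - 169) = -45962/427235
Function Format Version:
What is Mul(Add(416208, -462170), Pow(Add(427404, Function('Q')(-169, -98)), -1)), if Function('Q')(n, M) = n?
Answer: Rational(-45962, 427235) ≈ -0.10758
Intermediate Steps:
Mul(Add(416208, -462170), Pow(Add(427404, Function('Q')(-169, -98)), -1)) = Mul(Add(416208, -462170), Pow(Add(427404, -169), -1)) = Mul(-45962, Pow(427235, -1)) = Mul(-45962, Rational(1, 427235)) = Rational(-45962, 427235)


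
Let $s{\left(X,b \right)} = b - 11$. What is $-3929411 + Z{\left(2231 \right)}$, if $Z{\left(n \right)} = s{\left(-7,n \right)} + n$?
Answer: $-3924960$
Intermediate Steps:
$s{\left(X,b \right)} = -11 + b$
$Z{\left(n \right)} = -11 + 2 n$ ($Z{\left(n \right)} = \left(-11 + n\right) + n = -11 + 2 n$)
$-3929411 + Z{\left(2231 \right)} = -3929411 + \left(-11 + 2 \cdot 2231\right) = -3929411 + \left(-11 + 4462\right) = -3929411 + 4451 = -3924960$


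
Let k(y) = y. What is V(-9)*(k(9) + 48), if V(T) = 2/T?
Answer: -38/3 ≈ -12.667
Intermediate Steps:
V(-9)*(k(9) + 48) = (2/(-9))*(9 + 48) = (2*(-⅑))*57 = -2/9*57 = -38/3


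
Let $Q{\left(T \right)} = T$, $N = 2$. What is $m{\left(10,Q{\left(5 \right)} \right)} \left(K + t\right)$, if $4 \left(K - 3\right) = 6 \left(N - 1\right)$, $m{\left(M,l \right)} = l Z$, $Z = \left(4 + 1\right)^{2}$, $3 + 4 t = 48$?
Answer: $\frac{7875}{4} \approx 1968.8$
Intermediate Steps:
$t = \frac{45}{4}$ ($t = - \frac{3}{4} + \frac{1}{4} \cdot 48 = - \frac{3}{4} + 12 = \frac{45}{4} \approx 11.25$)
$Z = 25$ ($Z = 5^{2} = 25$)
$m{\left(M,l \right)} = 25 l$ ($m{\left(M,l \right)} = l 25 = 25 l$)
$K = \frac{9}{2}$ ($K = 3 + \frac{6 \left(2 - 1\right)}{4} = 3 + \frac{6 \cdot 1}{4} = 3 + \frac{1}{4} \cdot 6 = 3 + \frac{3}{2} = \frac{9}{2} \approx 4.5$)
$m{\left(10,Q{\left(5 \right)} \right)} \left(K + t\right) = 25 \cdot 5 \left(\frac{9}{2} + \frac{45}{4}\right) = 125 \cdot \frac{63}{4} = \frac{7875}{4}$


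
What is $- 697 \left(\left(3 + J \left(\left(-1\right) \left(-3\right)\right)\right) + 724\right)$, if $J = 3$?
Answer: $-512992$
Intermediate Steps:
$- 697 \left(\left(3 + J \left(\left(-1\right) \left(-3\right)\right)\right) + 724\right) = - 697 \left(\left(3 + 3 \left(\left(-1\right) \left(-3\right)\right)\right) + 724\right) = - 697 \left(\left(3 + 3 \cdot 3\right) + 724\right) = - 697 \left(\left(3 + 9\right) + 724\right) = - 697 \left(12 + 724\right) = \left(-697\right) 736 = -512992$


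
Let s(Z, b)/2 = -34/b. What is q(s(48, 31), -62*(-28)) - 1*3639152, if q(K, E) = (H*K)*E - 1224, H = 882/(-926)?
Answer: -1683814760/463 ≈ -3.6367e+6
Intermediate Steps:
s(Z, b) = -68/b (s(Z, b) = 2*(-34/b) = -68/b)
H = -441/463 (H = 882*(-1/926) = -441/463 ≈ -0.95248)
q(K, E) = -1224 - 441*E*K/463 (q(K, E) = (-441*K/463)*E - 1224 = -441*E*K/463 - 1224 = -1224 - 441*E*K/463)
q(s(48, 31), -62*(-28)) - 1*3639152 = (-1224 - 441*(-62*(-28))*(-68/31)/463) - 1*3639152 = (-1224 - 441/463*1736*(-68*1/31)) - 3639152 = (-1224 - 441/463*1736*(-68/31)) - 3639152 = (-1224 + 1679328/463) - 3639152 = 1112616/463 - 3639152 = -1683814760/463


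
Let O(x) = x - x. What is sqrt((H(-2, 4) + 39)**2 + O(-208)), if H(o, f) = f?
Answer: 43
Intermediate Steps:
O(x) = 0
sqrt((H(-2, 4) + 39)**2 + O(-208)) = sqrt((4 + 39)**2 + 0) = sqrt(43**2 + 0) = sqrt(1849 + 0) = sqrt(1849) = 43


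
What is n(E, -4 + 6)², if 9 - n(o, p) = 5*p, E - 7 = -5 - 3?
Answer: 1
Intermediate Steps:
E = -1 (E = 7 + (-5 - 3) = 7 - 8 = -1)
n(o, p) = 9 - 5*p
n(E, -4 + 6)² = (9 - 5*(-4 + 6))² = (9 - 5*2)² = (9 - 10)² = (-1)² = 1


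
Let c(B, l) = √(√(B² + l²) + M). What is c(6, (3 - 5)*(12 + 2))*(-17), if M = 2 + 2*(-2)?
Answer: -17*√(-2 + 2*√205) ≈ -87.737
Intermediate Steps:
M = -2 (M = 2 - 4 = -2)
c(B, l) = √(-2 + √(B² + l²)) (c(B, l) = √(√(B² + l²) - 2) = √(-2 + √(B² + l²)))
c(6, (3 - 5)*(12 + 2))*(-17) = √(-2 + √(6² + ((3 - 5)*(12 + 2))²))*(-17) = √(-2 + √(36 + (-2*14)²))*(-17) = √(-2 + √(36 + (-28)²))*(-17) = √(-2 + √(36 + 784))*(-17) = √(-2 + √820)*(-17) = √(-2 + 2*√205)*(-17) = -17*√(-2 + 2*√205)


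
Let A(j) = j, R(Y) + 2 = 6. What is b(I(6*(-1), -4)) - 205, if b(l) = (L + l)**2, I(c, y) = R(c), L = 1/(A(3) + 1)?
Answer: -2991/16 ≈ -186.94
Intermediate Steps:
R(Y) = 4 (R(Y) = -2 + 6 = 4)
L = 1/4 (L = 1/(3 + 1) = 1/4 ≈ 0.25000)
I(c, y) = 4
b(l) = (1/4 + l)**2
b(I(6*(-1), -4)) - 205 = (1 + 4*4)**2/16 - 205 = (1 + 16)**2/16 - 205 = (1/16)*17**2 - 205 = (1/16)*289 - 205 = 289/16 - 205 = -2991/16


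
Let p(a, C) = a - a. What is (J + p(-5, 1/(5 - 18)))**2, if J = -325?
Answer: 105625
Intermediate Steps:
p(a, C) = 0
(J + p(-5, 1/(5 - 18)))**2 = (-325 + 0)**2 = (-325)**2 = 105625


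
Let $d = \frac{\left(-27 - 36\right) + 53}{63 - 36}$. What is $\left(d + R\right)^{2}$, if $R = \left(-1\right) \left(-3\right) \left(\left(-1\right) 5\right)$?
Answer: $\frac{172225}{729} \approx 236.25$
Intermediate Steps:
$d = - \frac{10}{27}$ ($d = \frac{\left(-27 - 36\right) + 53}{27} = \left(-63 + 53\right) \frac{1}{27} = \left(-10\right) \frac{1}{27} = - \frac{10}{27} \approx -0.37037$)
$R = -15$ ($R = 3 \left(-5\right) = -15$)
$\left(d + R\right)^{2} = \left(- \frac{10}{27} - 15\right)^{2} = \left(- \frac{415}{27}\right)^{2} = \frac{172225}{729}$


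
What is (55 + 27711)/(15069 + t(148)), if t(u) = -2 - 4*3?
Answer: 27766/15055 ≈ 1.8443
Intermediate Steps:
t(u) = -14 (t(u) = -2 - 12 = -14)
(55 + 27711)/(15069 + t(148)) = (55 + 27711)/(15069 - 14) = 27766/15055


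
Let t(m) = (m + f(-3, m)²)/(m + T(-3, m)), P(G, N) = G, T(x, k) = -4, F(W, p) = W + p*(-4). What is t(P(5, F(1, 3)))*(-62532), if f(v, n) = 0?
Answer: -312660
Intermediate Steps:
F(W, p) = W - 4*p
t(m) = m/(-4 + m) (t(m) = (m + 0²)/(m - 4) = (m + 0)/(-4 + m) = m/(-4 + m))
t(P(5, F(1, 3)))*(-62532) = (5/(-4 + 5))*(-62532) = (5/1)*(-62532) = (5*1)*(-62532) = 5*(-62532) = -312660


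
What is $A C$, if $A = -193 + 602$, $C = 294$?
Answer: $120246$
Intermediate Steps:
$A = 409$
$A C = 409 \cdot 294 = 120246$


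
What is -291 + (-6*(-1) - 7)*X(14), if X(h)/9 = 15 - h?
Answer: -300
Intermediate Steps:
X(h) = 135 - 9*h (X(h) = 9*(15 - h) = 135 - 9*h)
-291 + (-6*(-1) - 7)*X(14) = -291 + (-6*(-1) - 7)*(135 - 9*14) = -291 + (6 - 7)*(135 - 126) = -291 - 1*9 = -291 - 9 = -300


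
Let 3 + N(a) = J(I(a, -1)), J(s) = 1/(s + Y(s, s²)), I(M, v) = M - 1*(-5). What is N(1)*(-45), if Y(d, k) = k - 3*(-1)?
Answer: 134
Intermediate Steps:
Y(d, k) = 3 + k (Y(d, k) = k + 3 = 3 + k)
I(M, v) = 5 + M (I(M, v) = M + 5 = 5 + M)
J(s) = 1/(3 + s + s²) (J(s) = 1/(s + (3 + s²)) = 1/(3 + s + s²))
N(a) = -3 + 1/(8 + a + (5 + a)²) (N(a) = -3 + 1/(3 + (5 + a) + (5 + a)²) = -3 + 1/(8 + a + (5 + a)²))
N(1)*(-45) = ((-98 - 33*1 - 3*1²)/(33 + 1² + 11*1))*(-45) = ((-98 - 33 - 3*1)/(33 + 1 + 11))*(-45) = ((-98 - 33 - 3)/45)*(-45) = ((1/45)*(-134))*(-45) = -134/45*(-45) = 134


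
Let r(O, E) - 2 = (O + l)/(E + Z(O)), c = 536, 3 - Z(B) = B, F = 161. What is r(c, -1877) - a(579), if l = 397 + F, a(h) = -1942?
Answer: 2341973/1205 ≈ 1943.5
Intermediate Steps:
Z(B) = 3 - B
l = 558 (l = 397 + 161 = 558)
r(O, E) = 2 + (558 + O)/(3 + E - O) (r(O, E) = 2 + (O + 558)/(E + (3 - O)) = 2 + (558 + O)/(3 + E - O))
r(c, -1877) - a(579) = (564 - 1*536 + 2*(-1877))/(3 - 1877 - 1*536) - 1*(-1942) = (564 - 536 - 3754)/(3 - 1877 - 536) + 1942 = -3726/(-2410) + 1942 = -1/2410*(-3726) + 1942 = 1863/1205 + 1942 = 2341973/1205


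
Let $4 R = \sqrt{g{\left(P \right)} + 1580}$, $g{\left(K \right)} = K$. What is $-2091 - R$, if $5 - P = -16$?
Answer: $-2091 - \frac{\sqrt{1601}}{4} \approx -2101.0$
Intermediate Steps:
$P = 21$ ($P = 5 - -16 = 5 + 16 = 21$)
$R = \frac{\sqrt{1601}}{4}$ ($R = \frac{\sqrt{21 + 1580}}{4} = \frac{\sqrt{1601}}{4} \approx 10.003$)
$-2091 - R = -2091 - \frac{\sqrt{1601}}{4}$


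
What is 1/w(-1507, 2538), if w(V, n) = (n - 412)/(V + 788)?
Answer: -719/2126 ≈ -0.33819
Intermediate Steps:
w(V, n) = (-412 + n)/(788 + V)
1/w(-1507, 2538) = 1/((-412 + 2538)/(788 - 1507)) = 1/(2126/(-719)) = 1/(-1/719*2126) = 1/(-2126/719) = -719/2126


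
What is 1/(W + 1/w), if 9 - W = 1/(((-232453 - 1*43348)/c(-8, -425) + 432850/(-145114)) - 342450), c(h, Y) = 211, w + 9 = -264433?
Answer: 347926635573850011/3131339416584014837 ≈ 0.11111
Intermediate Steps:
w = -264442 (w = -9 - 264433 = -264442)
W = 47365255629365/5262804479982 (W = 9 - 1/(((-232453 - 1*43348)/211 + 432850/(-145114)) - 342450) = 9 - 1/(((-232453 - 43348)*(1/211) + 432850*(-1/145114)) - 342450) = 9 - 1/((-275801*1/211 - 216425/72557) - 342450) = 9 - 1/((-275801/211 - 216425/72557) - 342450) = 9 - 1/(-20056958832/15309527 - 342450) = 9 - 1/(-5262804479982/15309527) = 9 - 1*(-15309527/5262804479982) = 9 + 15309527/5262804479982 = 47365255629365/5262804479982 ≈ 9.0000)
1/(W + 1/w) = 1/(47365255629365/5262804479982 + 1/(-264442)) = 1/(47365255629365/5262804479982 - 1/264442) = 1/(3131339416584014837/347926635573850011) = 347926635573850011/3131339416584014837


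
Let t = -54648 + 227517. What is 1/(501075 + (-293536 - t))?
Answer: 1/34670 ≈ 2.8843e-5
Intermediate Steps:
t = 172869
1/(501075 + (-293536 - t)) = 1/(501075 + (-293536 - 1*172869)) = 1/(501075 + (-293536 - 172869)) = 1/(501075 - 466405) = 1/34670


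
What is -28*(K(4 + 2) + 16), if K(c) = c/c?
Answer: -476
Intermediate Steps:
K(c) = 1
-28*(K(4 + 2) + 16) = -28*(1 + 16) = -28*17 = -476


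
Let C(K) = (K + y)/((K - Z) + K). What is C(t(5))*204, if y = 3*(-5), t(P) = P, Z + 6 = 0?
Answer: -255/2 ≈ -127.50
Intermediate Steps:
Z = -6 (Z = -6 + 0 = -6)
y = -15
C(K) = (-15 + K)/(6 + 2*K) (C(K) = (K - 15)/((K - 1*(-6)) + K) = (-15 + K)/((K + 6) + K) = (-15 + K)/((6 + K) + K) = (-15 + K)/(6 + 2*K))
C(t(5))*204 = ((-15 + 5)/(2*(3 + 5)))*204 = ((½)*(-10)/8)*204 = ((½)*(⅛)*(-10))*204 = -5/8*204 = -255/2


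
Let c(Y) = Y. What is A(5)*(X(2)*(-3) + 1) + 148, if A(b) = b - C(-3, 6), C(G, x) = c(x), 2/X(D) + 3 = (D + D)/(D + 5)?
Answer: 2457/17 ≈ 144.53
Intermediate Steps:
X(D) = 2/(-3 + 2*D/(5 + D)) (X(D) = 2/(-3 + (D + D)/(D + 5)) = 2/(-3 + (2*D)/(5 + D)) = 2/(-3 + 2*D/(5 + D)))
C(G, x) = x
A(b) = -6 + b (A(b) = b - 1*6 = b - 6 = -6 + b)
A(5)*(X(2)*(-3) + 1) + 148 = (-6 + 5)*((2*(-5 - 1*2)/(15 + 2))*(-3) + 1) + 148 = -((2*(-5 - 2)/17)*(-3) + 1) + 148 = -((2*(1/17)*(-7))*(-3) + 1) + 148 = -(-14/17*(-3) + 1) + 148 = -(42/17 + 1) + 148 = -1*59/17 + 148 = -59/17 + 148 = 2457/17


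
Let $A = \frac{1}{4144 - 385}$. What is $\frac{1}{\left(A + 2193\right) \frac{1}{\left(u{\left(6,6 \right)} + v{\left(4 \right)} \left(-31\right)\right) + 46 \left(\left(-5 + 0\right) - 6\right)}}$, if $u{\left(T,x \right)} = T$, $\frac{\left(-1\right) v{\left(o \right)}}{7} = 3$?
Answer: $\frac{567609}{8243488} \approx 0.068855$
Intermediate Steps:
$v{\left(o \right)} = -21$ ($v{\left(o \right)} = \left(-7\right) 3 = -21$)
$A = \frac{1}{3759} \approx 0.00026603$
$\frac{1}{\left(A + 2193\right) \frac{1}{\left(u{\left(6,6 \right)} + v{\left(4 \right)} \left(-31\right)\right) + 46 \left(\left(-5 + 0\right) - 6\right)}} = \frac{1}{\left(\frac{1}{3759} + 2193\right) \frac{1}{\left(6 - -651\right) + 46 \left(\left(-5 + 0\right) - 6\right)}} = \frac{1}{\frac{8243488}{3759} \frac{1}{\left(6 + 651\right) + 46 \left(-5 - 6\right)}} = \frac{1}{\frac{8243488}{3759} \frac{1}{657 + 46 \left(-11\right)}} = \frac{1}{\frac{8243488}{3759} \frac{1}{657 - 506}} = \frac{1}{\frac{8243488}{3759} \cdot \frac{1}{151}} = \frac{1}{\frac{8243488}{567609}} = \frac{567609}{8243488}$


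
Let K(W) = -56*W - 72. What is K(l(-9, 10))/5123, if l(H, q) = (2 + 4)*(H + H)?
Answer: 5976/5123 ≈ 1.1665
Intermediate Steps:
l(H, q) = 12*H (l(H, q) = 6*(2*H) = 12*H)
K(W) = -72 - 56*W
K(l(-9, 10))/5123 = (-72 - 672*(-9))/5123 = (-72 - 56*(-108))*(1/5123) = (-72 + 6048)*(1/5123) = 5976*(1/5123) = 5976/5123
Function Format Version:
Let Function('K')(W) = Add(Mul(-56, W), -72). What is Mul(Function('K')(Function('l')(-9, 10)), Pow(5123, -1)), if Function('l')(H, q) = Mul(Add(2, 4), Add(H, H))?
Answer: Rational(5976, 5123) ≈ 1.1665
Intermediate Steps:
Function('l')(H, q) = Mul(12, H) (Function('l')(H, q) = Mul(6, Mul(2, H)) = Mul(12, H))
Function('K')(W) = Add(-72, Mul(-56, W))
Mul(Function('K')(Function('l')(-9, 10)), Pow(5123, -1)) = Mul(Add(-72, Mul(-56, Mul(12, -9))), Pow(5123, -1)) = Mul(Add(-72, Mul(-56, -108)), Rational(1, 5123)) = Mul(Add(-72, 6048), Rational(1, 5123)) = Mul(5976, Rational(1, 5123)) = Rational(5976, 5123)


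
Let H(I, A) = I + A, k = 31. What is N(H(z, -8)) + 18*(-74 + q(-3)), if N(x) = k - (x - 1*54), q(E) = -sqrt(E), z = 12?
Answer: -1251 - 18*I*sqrt(3) ≈ -1251.0 - 31.177*I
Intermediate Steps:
H(I, A) = A + I
N(x) = 85 - x (N(x) = 31 - (x - 1*54) = 31 - (x - 54) = 31 - (-54 + x) = 31 + (54 - x) = 85 - x)
N(H(z, -8)) + 18*(-74 + q(-3)) = (85 - (-8 + 12)) + 18*(-74 - sqrt(-3)) = (85 - 1*4) + 18*(-74 - I*sqrt(3)) = (85 - 4) + 18*(-74 - I*sqrt(3)) = 81 + (-1332 - 18*I*sqrt(3)) = -1251 - 18*I*sqrt(3)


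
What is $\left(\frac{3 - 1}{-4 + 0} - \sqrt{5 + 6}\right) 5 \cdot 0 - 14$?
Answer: $-14$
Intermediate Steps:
$\left(\frac{3 - 1}{-4 + 0} - \sqrt{5 + 6}\right) 5 \cdot 0 - 14 = \left(\frac{2}{-4} - \sqrt{11}\right) 0 - 14 = \left(2 \left(- \frac{1}{4}\right) - \sqrt{11}\right) 0 - 14 = \left(- \frac{1}{2} - \sqrt{11}\right) 0 - 14 = 0 - 14 = -14$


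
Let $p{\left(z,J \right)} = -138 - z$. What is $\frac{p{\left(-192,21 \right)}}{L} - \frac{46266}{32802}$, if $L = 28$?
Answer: $\frac{515}{994} \approx 0.51811$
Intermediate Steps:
$\frac{p{\left(-192,21 \right)}}{L} - \frac{46266}{32802} = \frac{-138 - -192}{28} - \frac{46266}{32802} = \left(-138 + 192\right) \frac{1}{28} - \frac{701}{497} = 54 \cdot \frac{1}{28} - \frac{701}{497} = \frac{27}{14} - \frac{701}{497} = \frac{515}{994}$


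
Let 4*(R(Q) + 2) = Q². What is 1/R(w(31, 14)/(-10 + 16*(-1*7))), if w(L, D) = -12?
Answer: -3721/7433 ≈ -0.50061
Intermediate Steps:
R(Q) = -2 + Q²/4
1/R(w(31, 14)/(-10 + 16*(-1*7))) = 1/(-2 + (-12/(-10 + 16*(-1*7)))²/4) = 1/(-2 + (-12/(-10 + 16*(-7)))²/4) = 1/(-2 + (-12/(-10 - 112))²/4) = 1/(-2 + (-12/(-122))²/4) = 1/(-2 + (-12*(-1/122))²/4) = 1/(-2 + (6/61)²/4) = 1/(-2 + (¼)*(36/3721)) = 1/(-2 + 9/3721) = 1/(-7433/3721) = -3721/7433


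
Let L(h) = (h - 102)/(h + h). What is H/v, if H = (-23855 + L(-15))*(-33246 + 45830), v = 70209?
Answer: -1500711212/351045 ≈ -4275.0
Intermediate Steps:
L(h) = (-102 + h)/(2*h) (L(h) = (-102 + h)/((2*h)) = (-102 + h)*(1/(2*h)) = (-102 + h)/(2*h))
H = -1500711212/5 (H = (-23855 + (½)*(-102 - 15)/(-15))*(-33246 + 45830) = (-23855 + (½)*(-1/15)*(-117))*12584 = (-23855 + 39/10)*12584 = -238511/10*12584 = -1500711212/5 ≈ -3.0014e+8)
H/v = -1500711212/5/70209 = -1500711212/5*1/70209 = -1500711212/351045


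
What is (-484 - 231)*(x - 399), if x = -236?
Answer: 454025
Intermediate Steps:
(-484 - 231)*(x - 399) = (-484 - 231)*(-236 - 399) = -715*(-635) = 454025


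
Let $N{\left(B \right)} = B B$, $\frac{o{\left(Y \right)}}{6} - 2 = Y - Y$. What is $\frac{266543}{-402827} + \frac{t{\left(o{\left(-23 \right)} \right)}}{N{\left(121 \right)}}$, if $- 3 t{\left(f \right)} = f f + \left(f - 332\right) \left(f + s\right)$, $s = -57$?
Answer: $- \frac{5855361359}{5897790107} \approx -0.99281$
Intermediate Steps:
$o{\left(Y \right)} = 12$ ($o{\left(Y \right)} = 12 + 6 \left(Y - Y\right) = 12 + 6 \cdot 0 = 12 + 0 = 12$)
$N{\left(B \right)} = B^{2}$
$t{\left(f \right)} = - \frac{f^{2}}{3} - \frac{\left(-332 + f\right) \left(-57 + f\right)}{3}$ ($t{\left(f \right)} = - \frac{f f + \left(f - 332\right) \left(f - 57\right)}{3} = - \frac{f^{2} + \left(-332 + f\right) \left(-57 + f\right)}{3} = - \frac{f^{2}}{3} - \frac{\left(-332 + f\right) \left(-57 + f\right)}{3}$)
$\frac{266543}{-402827} + \frac{t{\left(o{\left(-23 \right)} \right)}}{N{\left(121 \right)}} = \frac{266543}{-402827} + \frac{-6308 - \frac{2 \cdot 12^{2}}{3} + \frac{389}{3} \cdot 12}{121^{2}} = 266543 \left(- \frac{1}{402827}\right) + \frac{-6308 - 96 + 1556}{14641} = - \frac{266543}{402827} + \left(-6308 - 96 + 1556\right) \frac{1}{14641} = - \frac{266543}{402827} - \frac{4848}{14641} = - \frac{5855361359}{5897790107}$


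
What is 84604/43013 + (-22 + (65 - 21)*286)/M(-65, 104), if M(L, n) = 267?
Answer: 562918574/11484471 ≈ 49.016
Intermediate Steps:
84604/43013 + (-22 + (65 - 21)*286)/M(-65, 104) = 84604/43013 + (-22 + (65 - 21)*286)/267 = 84604*(1/43013) + (-22 + 44*286)*(1/267) = 84604/43013 + (-22 + 12584)*(1/267) = 84604/43013 + 12562*(1/267) = 84604/43013 + 12562/267 = 562918574/11484471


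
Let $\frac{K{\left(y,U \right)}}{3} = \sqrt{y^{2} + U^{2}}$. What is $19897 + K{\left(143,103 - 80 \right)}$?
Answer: $19897 + 3 \sqrt{20978} \approx 20332.0$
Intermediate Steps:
$K{\left(y,U \right)} = 3 \sqrt{U^{2} + y^{2}}$ ($K{\left(y,U \right)} = 3 \sqrt{y^{2} + U^{2}} = 3 \sqrt{U^{2} + y^{2}}$)
$19897 + K{\left(143,103 - 80 \right)} = 19897 + 3 \sqrt{\left(103 - 80\right)^{2} + 143^{2}} = 19897 + 3 \sqrt{23^{2} + 20449} = 19897 + 3 \sqrt{529 + 20449} = 19897 + 3 \sqrt{20978}$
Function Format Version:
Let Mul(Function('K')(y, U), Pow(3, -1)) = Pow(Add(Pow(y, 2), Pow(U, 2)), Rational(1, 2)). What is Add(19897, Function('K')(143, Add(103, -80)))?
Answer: Add(19897, Mul(3, Pow(20978, Rational(1, 2)))) ≈ 20332.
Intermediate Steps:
Function('K')(y, U) = Mul(3, Pow(Add(Pow(U, 2), Pow(y, 2)), Rational(1, 2))) (Function('K')(y, U) = Mul(3, Pow(Add(Pow(y, 2), Pow(U, 2)), Rational(1, 2))) = Mul(3, Pow(Add(Pow(U, 2), Pow(y, 2)), Rational(1, 2))))
Add(19897, Function('K')(143, Add(103, -80))) = Add(19897, Mul(3, Pow(Add(Pow(Add(103, -80), 2), Pow(143, 2)), Rational(1, 2)))) = Add(19897, Mul(3, Pow(Add(Pow(23, 2), 20449), Rational(1, 2)))) = Add(19897, Mul(3, Pow(Add(529, 20449), Rational(1, 2)))) = Add(19897, Mul(3, Pow(20978, Rational(1, 2))))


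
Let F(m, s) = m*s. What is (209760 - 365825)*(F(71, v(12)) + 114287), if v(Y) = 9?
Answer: -17935926190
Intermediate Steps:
(209760 - 365825)*(F(71, v(12)) + 114287) = (209760 - 365825)*(71*9 + 114287) = -156065*(639 + 114287) = -156065*114926 = -17935926190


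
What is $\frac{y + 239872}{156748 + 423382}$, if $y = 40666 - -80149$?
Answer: $\frac{360687}{580130} \approx 0.62173$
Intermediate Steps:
$y = 120815$ ($y = 40666 + 80149 = 120815$)
$\frac{y + 239872}{156748 + 423382} = \frac{120815 + 239872}{156748 + 423382} = \frac{360687}{580130}$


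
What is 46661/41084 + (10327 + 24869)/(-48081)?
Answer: 265838359/658453268 ≈ 0.40373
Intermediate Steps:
46661/41084 + (10327 + 24869)/(-48081) = 46661*(1/41084) + 35196*(-1/48081) = 46661/41084 - 11732/16027 = 265838359/658453268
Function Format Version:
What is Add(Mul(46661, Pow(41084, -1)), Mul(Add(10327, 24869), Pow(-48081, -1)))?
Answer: Rational(265838359, 658453268) ≈ 0.40373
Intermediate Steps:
Add(Mul(46661, Pow(41084, -1)), Mul(Add(10327, 24869), Pow(-48081, -1))) = Add(Mul(46661, Rational(1, 41084)), Mul(35196, Rational(-1, 48081))) = Add(Rational(46661, 41084), Rational(-11732, 16027)) = Rational(265838359, 658453268)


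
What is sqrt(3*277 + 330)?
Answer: 3*sqrt(129) ≈ 34.073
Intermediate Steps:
sqrt(3*277 + 330) = sqrt(831 + 330) = sqrt(1161) = 3*sqrt(129)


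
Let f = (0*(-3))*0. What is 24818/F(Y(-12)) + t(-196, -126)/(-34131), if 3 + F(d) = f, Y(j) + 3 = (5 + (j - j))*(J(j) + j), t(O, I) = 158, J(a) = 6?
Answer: -282354544/34131 ≈ -8272.7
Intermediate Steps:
Y(j) = 27 + 5*j (Y(j) = -3 + (5 + (j - j))*(6 + j) = -3 + (5 + 0)*(6 + j) = -3 + 5*(6 + j) = -3 + (30 + 5*j) = 27 + 5*j)
f = 0 (f = 0*0 = 0)
F(d) = -3 (F(d) = -3 + 0 = -3)
24818/F(Y(-12)) + t(-196, -126)/(-34131) = 24818/(-3) + 158/(-34131) = 24818*(-⅓) + 158*(-1/34131) = -24818/3 - 158/34131 = -282354544/34131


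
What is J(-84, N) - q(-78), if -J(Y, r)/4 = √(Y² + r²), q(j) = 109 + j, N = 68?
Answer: -31 - 16*√730 ≈ -463.30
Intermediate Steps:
J(Y, r) = -4*√(Y² + r²)
J(-84, N) - q(-78) = -4*√((-84)² + 68²) - (109 - 78) = -4*√(7056 + 4624) - 1*31 = -16*√730 - 31 = -31 - 16*√730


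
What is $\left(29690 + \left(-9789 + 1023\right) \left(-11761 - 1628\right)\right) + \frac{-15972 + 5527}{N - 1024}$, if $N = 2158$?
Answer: $\frac{133128940531}{1134} \approx 1.174 \cdot 10^{8}$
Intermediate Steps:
$\left(29690 + \left(-9789 + 1023\right) \left(-11761 - 1628\right)\right) + \frac{-15972 + 5527}{N - 1024} = \left(29690 + \left(-9789 + 1023\right) \left(-11761 - 1628\right)\right) + \frac{-15972 + 5527}{2158 - 1024} = \left(29690 - -117367974\right) - \frac{10445}{1134} = \left(29690 + 117367974\right) - \frac{10445}{1134} = 117397664 - \frac{10445}{1134} = \frac{133128940531}{1134}$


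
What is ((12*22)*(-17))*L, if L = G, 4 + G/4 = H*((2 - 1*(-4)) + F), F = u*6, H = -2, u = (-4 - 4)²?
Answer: 14074368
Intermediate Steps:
u = 64 (u = (-8)² = 64)
F = 384 (F = 64*6 = 384)
G = -3136 (G = -16 + 4*(-2*((2 - 1*(-4)) + 384)) = -16 + 4*(-2*((2 + 4) + 384)) = -16 + 4*(-2*(6 + 384)) = -16 + 4*(-2*390) = -16 + 4*(-780) = -16 - 3120 = -3136)
L = -3136
((12*22)*(-17))*L = ((12*22)*(-17))*(-3136) = (264*(-17))*(-3136) = -4488*(-3136) = 14074368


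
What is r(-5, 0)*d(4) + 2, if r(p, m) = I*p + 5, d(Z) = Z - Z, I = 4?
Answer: 2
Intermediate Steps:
d(Z) = 0
r(p, m) = 5 + 4*p (r(p, m) = 4*p + 5 = 5 + 4*p)
r(-5, 0)*d(4) + 2 = (5 + 4*(-5))*0 + 2 = (5 - 20)*0 + 2 = -15*0 + 2 = 0 + 2 = 2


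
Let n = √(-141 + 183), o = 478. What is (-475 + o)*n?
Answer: 3*√42 ≈ 19.442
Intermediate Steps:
n = √42 ≈ 6.4807
(-475 + o)*n = (-475 + 478)*√42 = 3*√42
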